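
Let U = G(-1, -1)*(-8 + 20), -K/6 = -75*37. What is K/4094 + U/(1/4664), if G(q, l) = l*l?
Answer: 114574821/2047 ≈ 55972.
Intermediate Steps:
G(q, l) = l²
K = 16650 (K = -(-450)*37 = -6*(-2775) = 16650)
U = 12 (U = (-1)²*(-8 + 20) = 1*12 = 12)
K/4094 + U/(1/4664) = 16650/4094 + 12/(1/4664) = 16650*(1/4094) + 12/(1/4664) = 8325/2047 + 12*4664 = 8325/2047 + 55968 = 114574821/2047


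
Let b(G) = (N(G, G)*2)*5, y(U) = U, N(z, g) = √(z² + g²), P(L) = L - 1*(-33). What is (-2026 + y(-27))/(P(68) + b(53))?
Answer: 207353/551599 - 1088090*√2/551599 ≈ -2.4138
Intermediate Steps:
P(L) = 33 + L (P(L) = L + 33 = 33 + L)
N(z, g) = √(g² + z²)
b(G) = 10*√2*√(G²) (b(G) = (√(G² + G²)*2)*5 = (√(2*G²)*2)*5 = ((√2*√(G²))*2)*5 = (2*√2*√(G²))*5 = 10*√2*√(G²))
(-2026 + y(-27))/(P(68) + b(53)) = (-2026 - 27)/((33 + 68) + 10*√2*√(53²)) = -2053/(101 + 10*√2*√2809) = -2053/(101 + 10*√2*53) = -2053/(101 + 530*√2)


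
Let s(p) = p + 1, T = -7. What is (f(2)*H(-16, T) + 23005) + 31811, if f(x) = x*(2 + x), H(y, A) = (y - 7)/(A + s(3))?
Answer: 164632/3 ≈ 54877.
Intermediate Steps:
s(p) = 1 + p
H(y, A) = (-7 + y)/(4 + A) (H(y, A) = (y - 7)/(A + (1 + 3)) = (-7 + y)/(A + 4) = (-7 + y)/(4 + A))
(f(2)*H(-16, T) + 23005) + 31811 = ((2*(2 + 2))*((-7 - 16)/(4 - 7)) + 23005) + 31811 = ((2*4)*(-23/(-3)) + 23005) + 31811 = (8*(-⅓*(-23)) + 23005) + 31811 = (8*(23/3) + 23005) + 31811 = (184/3 + 23005) + 31811 = 69199/3 + 31811 = 164632/3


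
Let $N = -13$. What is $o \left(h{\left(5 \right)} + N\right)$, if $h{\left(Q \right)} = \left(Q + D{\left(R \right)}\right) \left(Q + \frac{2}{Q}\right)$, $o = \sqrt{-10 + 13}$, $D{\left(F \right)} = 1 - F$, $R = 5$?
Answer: $- \frac{38 \sqrt{3}}{5} \approx -13.164$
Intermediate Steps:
$o = \sqrt{3} \approx 1.732$
$h{\left(Q \right)} = \left(-4 + Q\right) \left(Q + \frac{2}{Q}\right)$ ($h{\left(Q \right)} = \left(Q + \left(1 - 5\right)\right) \left(Q + \frac{2}{Q}\right) = \left(Q - 4\right) \left(Q + \frac{2}{Q}\right) = \left(-4 + Q\right) \left(Q + \frac{2}{Q}\right)$)
$o \left(h{\left(5 \right)} + N\right) = \sqrt{3} \left(\left(2 + 5^{2} - \frac{8}{5} - 20\right) - 13\right) = \sqrt{3} \left(\left(2 + 25 - \frac{8}{5} - 20\right) - 13\right) = \sqrt{3} \left(\frac{27}{5} - 13\right) = \sqrt{3} \left(- \frac{38}{5}\right) = - \frac{38 \sqrt{3}}{5}$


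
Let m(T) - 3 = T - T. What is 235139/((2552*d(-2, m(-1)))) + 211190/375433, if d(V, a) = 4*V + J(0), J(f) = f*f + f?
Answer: -83967285147/7664840128 ≈ -10.955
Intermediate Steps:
J(f) = f + f**2 (J(f) = f**2 + f = f + f**2)
m(T) = 3 (m(T) = 3 + (T - T) = 3 + 0 = 3)
d(V, a) = 4*V (d(V, a) = 4*V + 0*(1 + 0) = 4*V + 0*1 = 4*V + 0 = 4*V)
235139/((2552*d(-2, m(-1)))) + 211190/375433 = 235139/((2552*(4*(-2)))) + 211190/375433 = 235139/((2552*(-8))) + 211190*(1/375433) = 235139/(-20416) + 211190/375433 = 235139*(-1/20416) + 211190/375433 = -235139/20416 + 211190/375433 = -83967285147/7664840128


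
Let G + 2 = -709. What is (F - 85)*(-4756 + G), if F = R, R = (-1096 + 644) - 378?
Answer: 5002305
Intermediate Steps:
G = -711 (G = -2 - 709 = -711)
R = -830 (R = -452 - 378 = -830)
F = -830
(F - 85)*(-4756 + G) = (-830 - 85)*(-4756 - 711) = -915*(-5467) = 5002305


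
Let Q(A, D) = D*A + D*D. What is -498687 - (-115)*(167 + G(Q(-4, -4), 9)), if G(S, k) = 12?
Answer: -478102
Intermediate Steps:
Q(A, D) = D² + A*D (Q(A, D) = A*D + D² = D² + A*D)
-498687 - (-115)*(167 + G(Q(-4, -4), 9)) = -498687 - (-115)*(167 + 12) = -498687 - (-115)*179 = -498687 - 1*(-20585) = -498687 + 20585 = -478102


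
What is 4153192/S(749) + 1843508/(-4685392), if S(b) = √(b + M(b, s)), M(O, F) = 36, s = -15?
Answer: -460877/1171348 + 4153192*√785/785 ≈ 1.4823e+5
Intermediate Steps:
S(b) = √(36 + b) (S(b) = √(b + 36) = √(36 + b))
4153192/S(749) + 1843508/(-4685392) = 4153192/(√(36 + 749)) + 1843508/(-4685392) = 4153192/(√785) + 1843508*(-1/4685392) = 4153192*(√785/785) - 460877/1171348 = 4153192*√785/785 - 460877/1171348 = -460877/1171348 + 4153192*√785/785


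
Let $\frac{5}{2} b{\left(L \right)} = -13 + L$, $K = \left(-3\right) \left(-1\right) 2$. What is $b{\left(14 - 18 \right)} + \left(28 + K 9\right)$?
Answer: $\frac{376}{5} \approx 75.2$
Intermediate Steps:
$K = 6$ ($K = 3 \cdot 2 = 6$)
$b{\left(L \right)} = - \frac{26}{5} + \frac{2 L}{5}$ ($b{\left(L \right)} = \frac{2 \left(-13 + L\right)}{5} = - \frac{26}{5} + \frac{2 L}{5}$)
$b{\left(14 - 18 \right)} + \left(28 + K 9\right) = \left(- \frac{26}{5} + \frac{2 \left(14 - 18\right)}{5}\right) + \left(28 + 6 \cdot 9\right) = \left(- \frac{26}{5} + \frac{2}{5} \left(-4\right)\right) + \left(28 + 54\right) = \left(- \frac{26}{5} - \frac{8}{5}\right) + 82 = - \frac{34}{5} + 82 = \frac{376}{5}$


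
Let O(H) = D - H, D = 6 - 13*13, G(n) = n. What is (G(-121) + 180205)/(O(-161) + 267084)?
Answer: 90042/133541 ≈ 0.67426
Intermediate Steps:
D = -163 (D = 6 - 169 = -163)
O(H) = -163 - H
(G(-121) + 180205)/(O(-161) + 267084) = (-121 + 180205)/((-163 - 1*(-161)) + 267084) = 180084/((-163 + 161) + 267084) = 180084/(-2 + 267084) = 180084/267082 = 180084*(1/267082) = 90042/133541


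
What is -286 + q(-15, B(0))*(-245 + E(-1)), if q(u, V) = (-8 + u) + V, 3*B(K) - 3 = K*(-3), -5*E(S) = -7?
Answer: 25366/5 ≈ 5073.2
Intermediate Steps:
E(S) = 7/5 (E(S) = -⅕*(-7) = 7/5)
B(K) = 1 - K (B(K) = 1 + (K*(-3))/3 = 1 + (-3*K)/3 = 1 - K)
q(u, V) = -8 + V + u
-286 + q(-15, B(0))*(-245 + E(-1)) = -286 + (-8 + (1 - 1*0) - 15)*(-245 + 7/5) = -286 + (-8 + (1 + 0) - 15)*(-1218/5) = -286 + (-8 + 1 - 15)*(-1218/5) = -286 - 22*(-1218/5) = -286 + 26796/5 = 25366/5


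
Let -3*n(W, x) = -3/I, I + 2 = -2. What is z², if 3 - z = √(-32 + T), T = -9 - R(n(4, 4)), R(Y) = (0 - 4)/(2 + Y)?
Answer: (21 - I*√1897)²/49 ≈ -29.714 - 37.332*I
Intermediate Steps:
I = -4 (I = -2 - 2 = -4)
n(W, x) = -¼ (n(W, x) = -(-1)/(-4) = -(-1)*(-1)/4 = -⅓*¾ = -¼)
R(Y) = -4/(2 + Y)
T = -47/7 (T = -9 - (-4)/(2 - ¼) = -9 - (-4)/7/4 = -9 - (-4)*4/7 = -9 - 1*(-16/7) = -9 + 16/7 = -47/7 ≈ -6.7143)
z = 3 - I*√1897/7 (z = 3 - √(-32 - 47/7) = 3 - √(-271/7) = 3 - I*√1897/7 ≈ 3.0 - 6.2221*I)
z² = (3 - I*√1897/7)²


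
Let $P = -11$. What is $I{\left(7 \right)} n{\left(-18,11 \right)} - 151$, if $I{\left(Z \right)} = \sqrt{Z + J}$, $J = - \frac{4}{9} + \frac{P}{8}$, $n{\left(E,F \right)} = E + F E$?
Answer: $-151 - 18 \sqrt{746} \approx -642.63$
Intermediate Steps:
$n{\left(E,F \right)} = E + E F$
$J = - \frac{131}{72}$ ($J = - \frac{4}{9} - \frac{11}{8} = - \frac{131}{72} \approx -1.8194$)
$I{\left(Z \right)} = \sqrt{- \frac{131}{72} + Z}$ ($I{\left(Z \right)} = \sqrt{Z - \frac{131}{72}} = \sqrt{- \frac{131}{72} + Z}$)
$I{\left(7 \right)} n{\left(-18,11 \right)} - 151 = \frac{\sqrt{-262 + 144 \cdot 7}}{12} \left(- 18 \left(1 + 11\right)\right) - 151 = \frac{\sqrt{-262 + 1008}}{12} \left(\left(-18\right) 12\right) - 151 = \frac{\sqrt{746}}{12} \left(-216\right) - 151 = - 18 \sqrt{746} - 151 = -151 - 18 \sqrt{746}$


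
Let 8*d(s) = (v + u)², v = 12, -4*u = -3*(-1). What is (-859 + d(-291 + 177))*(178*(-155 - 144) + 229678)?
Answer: -2380545839/16 ≈ -1.4878e+8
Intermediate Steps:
u = -¾ (u = -(-3)*(-1)/4 = -¼*3 = -¾ ≈ -0.75000)
d(s) = 2025/128 (d(s) = (12 - ¾)²/8 = (45/4)²/8 = (⅛)*(2025/16) = 2025/128)
(-859 + d(-291 + 177))*(178*(-155 - 144) + 229678) = (-859 + 2025/128)*(178*(-155 - 144) + 229678) = -107927*(178*(-299) + 229678)/128 = -107927*(-53222 + 229678)/128 = -107927/128*176456 = -2380545839/16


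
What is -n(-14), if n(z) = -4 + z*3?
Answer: 46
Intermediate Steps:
n(z) = -4 + 3*z
-n(-14) = -(-4 + 3*(-14)) = -(-4 - 42) = -1*(-46) = 46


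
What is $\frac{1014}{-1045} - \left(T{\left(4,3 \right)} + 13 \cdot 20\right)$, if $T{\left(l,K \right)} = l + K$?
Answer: $- \frac{280029}{1045} \approx -267.97$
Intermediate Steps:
$T{\left(l,K \right)} = K + l$
$\frac{1014}{-1045} - \left(T{\left(4,3 \right)} + 13 \cdot 20\right) = \frac{1014}{-1045} - \left(\left(3 + 4\right) + 13 \cdot 20\right) = 1014 \left(- \frac{1}{1045}\right) - \left(7 + 260\right) = - \frac{1014}{1045} - 267 = - \frac{280029}{1045}$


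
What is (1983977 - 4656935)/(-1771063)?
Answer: 2672958/1771063 ≈ 1.5092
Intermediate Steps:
(1983977 - 4656935)/(-1771063) = -2672958*(-1/1771063) = 2672958/1771063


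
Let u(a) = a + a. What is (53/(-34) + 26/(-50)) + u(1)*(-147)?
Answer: -251667/850 ≈ -296.08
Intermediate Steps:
u(a) = 2*a
(53/(-34) + 26/(-50)) + u(1)*(-147) = (53/(-34) + 26/(-50)) + (2*1)*(-147) = (53*(-1/34) + 26*(-1/50)) + 2*(-147) = (-53/34 - 13/25) - 294 = -1767/850 - 294 = -251667/850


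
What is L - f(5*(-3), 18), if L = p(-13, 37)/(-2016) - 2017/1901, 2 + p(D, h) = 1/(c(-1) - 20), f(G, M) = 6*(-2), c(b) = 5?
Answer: 628899731/57486240 ≈ 10.940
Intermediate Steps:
f(G, M) = -12
p(D, h) = -31/15 (p(D, h) = -2 + 1/(5 - 20) = -2 + 1/(-15) = -2 - 1/15 = -31/15)
L = -60935149/57486240 (L = -31/15/(-2016) - 2017/1901 = -31/15*(-1/2016) - 2017*1/1901 = 31/30240 - 2017/1901 = -60935149/57486240 ≈ -1.0600)
L - f(5*(-3), 18) = -60935149/57486240 - 1*(-12) = -60935149/57486240 + 12 = 628899731/57486240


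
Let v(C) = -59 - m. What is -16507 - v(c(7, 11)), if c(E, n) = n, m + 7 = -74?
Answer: -16529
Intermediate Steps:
m = -81 (m = -7 - 74 = -81)
v(C) = 22 (v(C) = -59 - 1*(-81) = -59 + 81 = 22)
-16507 - v(c(7, 11)) = -16507 - 1*22 = -16507 - 22 = -16529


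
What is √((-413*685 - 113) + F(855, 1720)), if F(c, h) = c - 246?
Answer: I*√282409 ≈ 531.42*I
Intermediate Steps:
F(c, h) = -246 + c
√((-413*685 - 113) + F(855, 1720)) = √((-413*685 - 113) + (-246 + 855)) = √((-282905 - 113) + 609) = √(-283018 + 609) = √(-282409) = I*√282409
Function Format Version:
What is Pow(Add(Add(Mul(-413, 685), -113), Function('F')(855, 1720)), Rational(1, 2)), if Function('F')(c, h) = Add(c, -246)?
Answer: Mul(I, Pow(282409, Rational(1, 2))) ≈ Mul(531.42, I)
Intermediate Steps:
Function('F')(c, h) = Add(-246, c)
Pow(Add(Add(Mul(-413, 685), -113), Function('F')(855, 1720)), Rational(1, 2)) = Pow(Add(Add(Mul(-413, 685), -113), Add(-246, 855)), Rational(1, 2)) = Pow(Add(Add(-282905, -113), 609), Rational(1, 2)) = Pow(Add(-283018, 609), Rational(1, 2)) = Pow(-282409, Rational(1, 2)) = Mul(I, Pow(282409, Rational(1, 2)))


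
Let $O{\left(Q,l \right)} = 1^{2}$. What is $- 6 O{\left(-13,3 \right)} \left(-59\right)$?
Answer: $354$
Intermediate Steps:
$O{\left(Q,l \right)} = 1$
$- 6 O{\left(-13,3 \right)} \left(-59\right) = \left(-6\right) 1 \left(-59\right) = \left(-6\right) \left(-59\right) = 354$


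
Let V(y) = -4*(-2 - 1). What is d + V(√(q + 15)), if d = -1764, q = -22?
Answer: -1752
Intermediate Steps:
V(y) = 12 (V(y) = -4*(-3) = 12)
d + V(√(q + 15)) = -1764 + 12 = -1752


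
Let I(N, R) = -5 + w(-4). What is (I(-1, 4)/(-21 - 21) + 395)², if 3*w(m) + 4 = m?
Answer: 2479342849/15876 ≈ 1.5617e+5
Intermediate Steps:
w(m) = -4/3 + m/3
I(N, R) = -23/3 (I(N, R) = -5 + (-4/3 + (⅓)*(-4)) = -5 + (-4/3 - 4/3) = -5 - 8/3 = -23/3)
(I(-1, 4)/(-21 - 21) + 395)² = (-23/3/(-21 - 21) + 395)² = (-23/3/(-42) + 395)² = (-1/42*(-23/3) + 395)² = (23/126 + 395)² = (49793/126)² = 2479342849/15876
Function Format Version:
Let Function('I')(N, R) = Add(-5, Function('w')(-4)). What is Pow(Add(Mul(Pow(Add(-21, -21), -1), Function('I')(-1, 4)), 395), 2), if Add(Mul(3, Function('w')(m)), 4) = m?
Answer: Rational(2479342849, 15876) ≈ 1.5617e+5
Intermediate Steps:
Function('w')(m) = Add(Rational(-4, 3), Mul(Rational(1, 3), m))
Function('I')(N, R) = Rational(-23, 3) (Function('I')(N, R) = Add(-5, Add(Rational(-4, 3), Mul(Rational(1, 3), -4))) = Add(-5, Add(Rational(-4, 3), Rational(-4, 3))) = Add(-5, Rational(-8, 3)) = Rational(-23, 3))
Pow(Add(Mul(Pow(Add(-21, -21), -1), Function('I')(-1, 4)), 395), 2) = Pow(Add(Mul(Pow(Add(-21, -21), -1), Rational(-23, 3)), 395), 2) = Pow(Add(Mul(Pow(-42, -1), Rational(-23, 3)), 395), 2) = Pow(Add(Mul(Rational(-1, 42), Rational(-23, 3)), 395), 2) = Pow(Add(Rational(23, 126), 395), 2) = Pow(Rational(49793, 126), 2) = Rational(2479342849, 15876)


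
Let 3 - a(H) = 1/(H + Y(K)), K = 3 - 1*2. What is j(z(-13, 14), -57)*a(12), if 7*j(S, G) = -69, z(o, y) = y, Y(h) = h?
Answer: -2622/91 ≈ -28.813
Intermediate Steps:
K = 1 (K = 3 - 2 = 1)
j(S, G) = -69/7 (j(S, G) = (⅐)*(-69) = -69/7)
a(H) = 3 - 1/(1 + H) (a(H) = 3 - 1/(H + 1) = 3 - 1/(1 + H))
j(z(-13, 14), -57)*a(12) = -69*(2 + 3*12)/(7*(1 + 12)) = -69*(2 + 36)/(7*13) = -69*38/91 = -69/7*38/13 = -2622/91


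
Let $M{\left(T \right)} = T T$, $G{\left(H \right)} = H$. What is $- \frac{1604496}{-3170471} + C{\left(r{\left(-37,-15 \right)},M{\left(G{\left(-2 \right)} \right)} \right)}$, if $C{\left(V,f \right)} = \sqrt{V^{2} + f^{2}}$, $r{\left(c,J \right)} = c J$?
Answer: $\frac{1604496}{3170471} + \sqrt{308041} \approx 555.52$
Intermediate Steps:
$r{\left(c,J \right)} = J c$
$M{\left(T \right)} = T^{2}$
$- \frac{1604496}{-3170471} + C{\left(r{\left(-37,-15 \right)},M{\left(G{\left(-2 \right)} \right)} \right)} = - \frac{1604496}{-3170471} + \sqrt{\left(\left(-15\right) \left(-37\right)\right)^{2} + \left(\left(-2\right)^{2}\right)^{2}} = \left(-1604496\right) \left(- \frac{1}{3170471}\right) + \sqrt{555^{2} + 4^{2}} = \frac{1604496}{3170471} + \sqrt{308025 + 16} = \frac{1604496}{3170471} + \sqrt{308041}$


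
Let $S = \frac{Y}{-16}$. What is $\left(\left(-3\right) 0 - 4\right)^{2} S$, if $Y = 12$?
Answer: $-12$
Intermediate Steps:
$S = - \frac{3}{4}$ ($S = \frac{12}{-16} = 12 \left(- \frac{1}{16}\right) = - \frac{3}{4} \approx -0.75$)
$\left(\left(-3\right) 0 - 4\right)^{2} S = \left(\left(-3\right) 0 - 4\right)^{2} \left(- \frac{3}{4}\right) = \left(0 - 4\right)^{2} \left(- \frac{3}{4}\right) = \left(-4\right)^{2} \left(- \frac{3}{4}\right) = 16 \left(- \frac{3}{4}\right) = -12$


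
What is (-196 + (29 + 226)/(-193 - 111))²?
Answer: 3580705921/92416 ≈ 38746.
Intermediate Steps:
(-196 + (29 + 226)/(-193 - 111))² = (-196 + 255/(-304))² = (-196 + 255*(-1/304))² = (-196 - 255/304)² = (-59839/304)² = 3580705921/92416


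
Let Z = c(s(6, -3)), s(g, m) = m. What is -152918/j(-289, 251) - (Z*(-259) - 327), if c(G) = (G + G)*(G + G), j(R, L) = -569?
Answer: 5644337/569 ≈ 9919.8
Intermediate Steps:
c(G) = 4*G**2 (c(G) = (2*G)*(2*G) = 4*G**2)
Z = 36 (Z = 4*(-3)**2 = 4*9 = 36)
-152918/j(-289, 251) - (Z*(-259) - 327) = -152918/(-569) - (36*(-259) - 327) = -152918*(-1/569) - (-9324 - 327) = 152918/569 - 1*(-9651) = 152918/569 + 9651 = 5644337/569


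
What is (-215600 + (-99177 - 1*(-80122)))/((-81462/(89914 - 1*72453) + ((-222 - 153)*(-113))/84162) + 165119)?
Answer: -114945961531570/80881651068063 ≈ -1.4212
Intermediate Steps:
(-215600 + (-99177 - 1*(-80122)))/((-81462/(89914 - 1*72453) + ((-222 - 153)*(-113))/84162) + 165119) = (-215600 + (-99177 + 80122))/((-81462/(89914 - 72453) - 375*(-113)*(1/84162)) + 165119) = (-215600 - 19055)/((-81462/17461 + 42375*(1/84162)) + 165119) = -234655/((-81462*1/17461 + 14125/28054) + 165119) = -234655/((-81462/17461 + 14125/28054) + 165119) = -234655/(-2038698323/489850894 + 165119) = -234655/80881651068063/489850894 = -234655*489850894/80881651068063 = -114945961531570/80881651068063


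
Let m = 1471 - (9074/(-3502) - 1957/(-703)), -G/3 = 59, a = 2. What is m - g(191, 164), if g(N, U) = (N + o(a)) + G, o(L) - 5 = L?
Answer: 93928666/64787 ≈ 1449.8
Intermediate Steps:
G = -177 (G = -3*59 = -177)
o(L) = 5 + L
g(N, U) = -170 + N (g(N, U) = (N + (5 + 2)) - 177 = (N + 7) - 177 = (7 + N) - 177 = -170 + N)
m = 95289193/64787 (m = 1471 - (9074*(-1/3502) - 1957*(-1/703)) = 1471 - (-4537/1751 + 103/37) = 1471 - 1*12484/64787 = 1471 - 12484/64787 = 95289193/64787 ≈ 1470.8)
m - g(191, 164) = 95289193/64787 - (-170 + 191) = 95289193/64787 - 1*21 = 95289193/64787 - 21 = 93928666/64787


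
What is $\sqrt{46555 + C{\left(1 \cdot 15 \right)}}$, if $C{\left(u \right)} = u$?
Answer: $\sqrt{46570} \approx 215.8$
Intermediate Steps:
$\sqrt{46555 + C{\left(1 \cdot 15 \right)}} = \sqrt{46555 + 1 \cdot 15} = \sqrt{46555 + 15} = \sqrt{46570}$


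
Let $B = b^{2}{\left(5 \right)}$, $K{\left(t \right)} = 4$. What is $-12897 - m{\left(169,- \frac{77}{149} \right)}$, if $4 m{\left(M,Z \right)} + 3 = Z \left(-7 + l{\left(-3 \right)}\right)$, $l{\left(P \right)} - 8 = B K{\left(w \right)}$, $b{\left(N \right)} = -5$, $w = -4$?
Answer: $- \frac{1919597}{149} \approx -12883.0$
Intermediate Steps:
$B = 25$ ($B = \left(-5\right)^{2} = 25$)
$l{\left(P \right)} = 108$ ($l{\left(P \right)} = 8 + 25 \cdot 4 = 8 + 100 = 108$)
$m{\left(M,Z \right)} = - \frac{3}{4} + \frac{101 Z}{4}$ ($m{\left(M,Z \right)} = - \frac{3}{4} + \frac{Z \left(-7 + 108\right)}{4} = - \frac{3}{4} + \frac{Z 101}{4} = - \frac{3}{4} + \frac{101 Z}{4}$)
$-12897 - m{\left(169,- \frac{77}{149} \right)} = -12897 - \left(- \frac{3}{4} + \frac{101 \left(- \frac{77}{149}\right)}{4}\right) = -12897 - \left(- \frac{3}{4} + \frac{101 \left(\left(-77\right) \frac{1}{149}\right)}{4}\right) = -12897 - \left(- \frac{3}{4} + \frac{101}{4} \left(- \frac{77}{149}\right)\right) = -12897 - \left(- \frac{3}{4} - \frac{7777}{596}\right) = -12897 - - \frac{2056}{149} = -12897 + \frac{2056}{149} = - \frac{1919597}{149}$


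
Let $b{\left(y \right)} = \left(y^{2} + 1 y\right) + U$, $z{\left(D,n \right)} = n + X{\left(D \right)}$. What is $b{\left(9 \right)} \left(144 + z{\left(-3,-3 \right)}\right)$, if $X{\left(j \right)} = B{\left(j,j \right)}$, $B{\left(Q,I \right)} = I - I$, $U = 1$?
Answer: $12831$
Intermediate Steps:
$B{\left(Q,I \right)} = 0$
$X{\left(j \right)} = 0$
$z{\left(D,n \right)} = n$ ($z{\left(D,n \right)} = n + 0 = n$)
$b{\left(y \right)} = 1 + y + y^{2}$ ($b{\left(y \right)} = \left(y^{2} + 1 y\right) + 1 = \left(y^{2} + y\right) + 1 = \left(y + y^{2}\right) + 1 = 1 + y + y^{2}$)
$b{\left(9 \right)} \left(144 + z{\left(-3,-3 \right)}\right) = \left(1 + 9 + 9^{2}\right) \left(144 - 3\right) = \left(1 + 9 + 81\right) 141 = 91 \cdot 141 = 12831$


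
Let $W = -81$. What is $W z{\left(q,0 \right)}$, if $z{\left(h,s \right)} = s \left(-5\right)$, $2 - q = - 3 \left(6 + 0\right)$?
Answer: $0$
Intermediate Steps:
$q = 20$ ($q = 2 - - 3 \left(6 + 0\right) = 2 - \left(-3\right) 6 = 2 - -18 = 2 + 18 = 20$)
$z{\left(h,s \right)} = - 5 s$
$W z{\left(q,0 \right)} = - 81 \left(\left(-5\right) 0\right) = \left(-81\right) 0 = 0$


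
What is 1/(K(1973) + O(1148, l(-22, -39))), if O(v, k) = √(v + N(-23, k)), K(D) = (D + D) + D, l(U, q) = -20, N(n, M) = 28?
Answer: 1973/11677795 - 14*√6/35033385 ≈ 0.00016797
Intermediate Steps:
K(D) = 3*D (K(D) = 2*D + D = 3*D)
O(v, k) = √(28 + v) (O(v, k) = √(v + 28) = √(28 + v))
1/(K(1973) + O(1148, l(-22, -39))) = 1/(3*1973 + √(28 + 1148)) = 1/(5919 + √1176) = 1/(5919 + 14*√6)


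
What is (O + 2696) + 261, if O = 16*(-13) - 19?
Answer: 2730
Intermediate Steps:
O = -227 (O = -208 - 19 = -227)
(O + 2696) + 261 = (-227 + 2696) + 261 = 2469 + 261 = 2730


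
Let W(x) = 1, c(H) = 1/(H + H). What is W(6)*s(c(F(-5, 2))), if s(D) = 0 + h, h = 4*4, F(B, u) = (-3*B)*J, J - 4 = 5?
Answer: 16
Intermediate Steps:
J = 9 (J = 4 + 5 = 9)
F(B, u) = -27*B (F(B, u) = -3*B*9 = -27*B)
h = 16
c(H) = 1/(2*H)
s(D) = 16 (s(D) = 0 + 16 = 16)
W(6)*s(c(F(-5, 2))) = 1*16 = 16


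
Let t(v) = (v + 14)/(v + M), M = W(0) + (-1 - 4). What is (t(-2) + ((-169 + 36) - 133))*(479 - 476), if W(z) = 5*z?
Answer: -5622/7 ≈ -803.14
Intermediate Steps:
M = -5 (M = 5*0 + (-1 - 4) = 0 - 5 = -5)
t(v) = (14 + v)/(-5 + v) (t(v) = (v + 14)/(v - 5) = (14 + v)/(-5 + v))
(t(-2) + ((-169 + 36) - 133))*(479 - 476) = ((14 - 2)/(-5 - 2) + ((-169 + 36) - 133))*(479 - 476) = (12/(-7) + (-133 - 133))*3 = (-1/7*12 - 266)*3 = (-12/7 - 266)*3 = -1874/7*3 = -5622/7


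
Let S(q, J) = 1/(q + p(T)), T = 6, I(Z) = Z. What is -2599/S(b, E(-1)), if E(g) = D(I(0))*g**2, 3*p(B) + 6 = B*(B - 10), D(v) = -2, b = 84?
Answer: -192326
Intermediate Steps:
p(B) = -2 + B*(-10 + B)/3 (p(B) = -2 + (B*(B - 10))/3 = -2 + (B*(-10 + B))/3 = -2 + B*(-10 + B)/3)
E(g) = -2*g**2
S(q, J) = 1/(-10 + q) (S(q, J) = 1/(q + (-2 - 10/3*6 + (1/3)*6**2)) = 1/(q + (-2 - 20 + (1/3)*36)) = 1/(q + (-2 - 20 + 12)) = 1/(q - 10) = 1/(-10 + q))
-2599/S(b, E(-1)) = -2599/(1/(-10 + 84)) = -2599/(1/74) = -2599/1/74 = -2599*74 = -192326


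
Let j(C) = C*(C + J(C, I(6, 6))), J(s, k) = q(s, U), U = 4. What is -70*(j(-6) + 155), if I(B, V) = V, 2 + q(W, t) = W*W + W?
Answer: -1610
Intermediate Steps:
q(W, t) = -2 + W + W² (q(W, t) = -2 + (W*W + W) = -2 + (W² + W) = -2 + (W + W²) = -2 + W + W²)
J(s, k) = -2 + s + s²
j(C) = C*(-2 + C² + 2*C) (j(C) = C*(C + (-2 + C + C²)) = C*(-2 + C² + 2*C))
-70*(j(-6) + 155) = -70*(-6*(-2 + (-6)² + 2*(-6)) + 155) = -70*(-6*(-2 + 36 - 12) + 155) = -70*(-6*22 + 155) = -70*(-132 + 155) = -70*23 = -1610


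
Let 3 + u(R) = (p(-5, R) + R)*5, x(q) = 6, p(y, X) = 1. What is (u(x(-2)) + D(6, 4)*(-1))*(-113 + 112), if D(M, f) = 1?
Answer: -31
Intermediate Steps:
u(R) = 2 + 5*R (u(R) = -3 + (1 + R)*5 = -3 + (5 + 5*R) = 2 + 5*R)
(u(x(-2)) + D(6, 4)*(-1))*(-113 + 112) = ((2 + 5*6) + 1*(-1))*(-113 + 112) = ((2 + 30) - 1)*(-1) = (32 - 1)*(-1) = 31*(-1) = -31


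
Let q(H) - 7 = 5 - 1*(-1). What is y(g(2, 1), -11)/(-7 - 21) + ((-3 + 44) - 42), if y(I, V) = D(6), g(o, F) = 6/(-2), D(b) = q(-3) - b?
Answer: -5/4 ≈ -1.2500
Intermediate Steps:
q(H) = 13 (q(H) = 7 + (5 - 1*(-1)) = 7 + (5 + 1) = 7 + 6 = 13)
D(b) = 13 - b
g(o, F) = -3 (g(o, F) = 6*(-½) = -3)
y(I, V) = 7 (y(I, V) = 13 - 1*6 = 13 - 6 = 7)
y(g(2, 1), -11)/(-7 - 21) + ((-3 + 44) - 42) = 7/(-7 - 21) + ((-3 + 44) - 42) = 7/(-28) + (41 - 42) = -1/28*7 - 1 = -¼ - 1 = -5/4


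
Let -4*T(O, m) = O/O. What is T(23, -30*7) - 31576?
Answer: -126305/4 ≈ -31576.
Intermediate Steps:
T(O, m) = -¼ (T(O, m) = -O/(4*O) = -¼*1 = -¼)
T(23, -30*7) - 31576 = -¼ - 31576 = -126305/4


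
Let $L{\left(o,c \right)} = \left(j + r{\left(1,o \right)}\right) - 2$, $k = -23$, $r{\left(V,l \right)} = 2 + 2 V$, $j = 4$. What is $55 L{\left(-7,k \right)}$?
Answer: $330$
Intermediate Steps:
$L{\left(o,c \right)} = 6$ ($L{\left(o,c \right)} = \left(4 + \left(2 + 2 \cdot 1\right)\right) - 2 = \left(4 + \left(2 + 2\right)\right) - 2 = \left(4 + 4\right) - 2 = 8 - 2 = 6$)
$55 L{\left(-7,k \right)} = 55 \cdot 6 = 330$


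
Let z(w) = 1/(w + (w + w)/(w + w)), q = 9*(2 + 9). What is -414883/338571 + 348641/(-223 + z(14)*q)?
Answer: -590647563461/366333822 ≈ -1612.3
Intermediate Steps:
q = 99 (q = 9*11 = 99)
z(w) = 1/(1 + w) (z(w) = 1/(w + (2*w)/((2*w))) = 1/(w + (2*w)*(1/(2*w))) = 1/(w + 1) = 1/(1 + w))
-414883/338571 + 348641/(-223 + z(14)*q) = -414883/338571 + 348641/(-223 + 99/(1 + 14)) = -414883*1/338571 + 348641/(-223 + 99/15) = -414883/338571 + 348641/(-223 + (1/15)*99) = -414883/338571 + 348641/(-223 + 33/5) = -414883/338571 + 348641/(-1082/5) = -414883/338571 + 348641*(-5/1082) = -414883/338571 - 1743205/1082 = -590647563461/366333822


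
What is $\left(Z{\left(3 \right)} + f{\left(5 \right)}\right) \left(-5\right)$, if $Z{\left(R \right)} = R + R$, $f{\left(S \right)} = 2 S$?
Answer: $-80$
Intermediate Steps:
$Z{\left(R \right)} = 2 R$
$\left(Z{\left(3 \right)} + f{\left(5 \right)}\right) \left(-5\right) = \left(2 \cdot 3 + 2 \cdot 5\right) \left(-5\right) = \left(6 + 10\right) \left(-5\right) = 16 \left(-5\right) = -80$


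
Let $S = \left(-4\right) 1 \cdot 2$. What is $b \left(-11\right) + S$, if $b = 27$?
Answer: $-305$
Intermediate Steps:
$S = -8$ ($S = \left(-4\right) 2 = -8$)
$b \left(-11\right) + S = 27 \left(-11\right) - 8 = -297 - 8 = -305$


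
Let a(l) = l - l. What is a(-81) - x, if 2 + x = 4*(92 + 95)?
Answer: -746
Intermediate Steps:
a(l) = 0
x = 746 (x = -2 + 4*(92 + 95) = -2 + 4*187 = -2 + 748 = 746)
a(-81) - x = 0 - 1*746 = 0 - 746 = -746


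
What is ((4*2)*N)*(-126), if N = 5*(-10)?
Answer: 50400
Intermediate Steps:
N = -50
((4*2)*N)*(-126) = ((4*2)*(-50))*(-126) = (8*(-50))*(-126) = -400*(-126) = 50400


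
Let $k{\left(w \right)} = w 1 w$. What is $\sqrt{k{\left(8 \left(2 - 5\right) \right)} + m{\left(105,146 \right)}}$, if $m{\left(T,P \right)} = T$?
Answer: $\sqrt{681} \approx 26.096$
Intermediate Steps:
$k{\left(w \right)} = w^{2}$ ($k{\left(w \right)} = w w = w^{2}$)
$\sqrt{k{\left(8 \left(2 - 5\right) \right)} + m{\left(105,146 \right)}} = \sqrt{\left(8 \left(2 - 5\right)\right)^{2} + 105} = \sqrt{\left(8 \left(-3\right)\right)^{2} + 105} = \sqrt{\left(-24\right)^{2} + 105} = \sqrt{576 + 105} = \sqrt{681}$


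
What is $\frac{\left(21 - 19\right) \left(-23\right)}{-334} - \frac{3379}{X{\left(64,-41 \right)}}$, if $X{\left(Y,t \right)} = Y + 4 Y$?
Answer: $- \frac{556933}{53440} \approx -10.422$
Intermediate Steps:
$X{\left(Y,t \right)} = 5 Y$
$\frac{\left(21 - 19\right) \left(-23\right)}{-334} - \frac{3379}{X{\left(64,-41 \right)}} = \frac{\left(21 - 19\right) \left(-23\right)}{-334} - \frac{3379}{5 \cdot 64} = 2 \left(-23\right) \left(- \frac{1}{334}\right) - \frac{3379}{320} = \left(-46\right) \left(- \frac{1}{334}\right) - \frac{3379}{320} = \frac{23}{167} - \frac{3379}{320} = - \frac{556933}{53440}$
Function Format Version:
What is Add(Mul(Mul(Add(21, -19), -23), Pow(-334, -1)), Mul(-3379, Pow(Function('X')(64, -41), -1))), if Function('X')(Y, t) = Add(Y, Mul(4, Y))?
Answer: Rational(-556933, 53440) ≈ -10.422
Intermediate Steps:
Function('X')(Y, t) = Mul(5, Y)
Add(Mul(Mul(Add(21, -19), -23), Pow(-334, -1)), Mul(-3379, Pow(Function('X')(64, -41), -1))) = Add(Mul(Mul(Add(21, -19), -23), Pow(-334, -1)), Mul(-3379, Pow(Mul(5, 64), -1))) = Add(Mul(Mul(2, -23), Rational(-1, 334)), Mul(-3379, Pow(320, -1))) = Add(Mul(-46, Rational(-1, 334)), Mul(-3379, Rational(1, 320))) = Add(Rational(23, 167), Rational(-3379, 320)) = Rational(-556933, 53440)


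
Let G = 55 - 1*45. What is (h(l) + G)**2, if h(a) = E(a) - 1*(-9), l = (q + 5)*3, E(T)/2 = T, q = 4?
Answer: 5329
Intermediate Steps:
E(T) = 2*T
G = 10 (G = 55 - 45 = 10)
l = 27 (l = (4 + 5)*3 = 9*3 = 27)
h(a) = 9 + 2*a (h(a) = 2*a - 1*(-9) = 2*a + 9 = 9 + 2*a)
(h(l) + G)**2 = ((9 + 2*27) + 10)**2 = ((9 + 54) + 10)**2 = (63 + 10)**2 = 73**2 = 5329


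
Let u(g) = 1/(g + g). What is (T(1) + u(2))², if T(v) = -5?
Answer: 361/16 ≈ 22.563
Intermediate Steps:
u(g) = 1/(2*g)
(T(1) + u(2))² = (-5 + (½)/2)² = (-5 + (½)*(½))² = (-5 + ¼)² = (-19/4)² = 361/16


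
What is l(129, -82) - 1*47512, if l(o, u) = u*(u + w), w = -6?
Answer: -40296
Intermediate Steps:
l(o, u) = u*(-6 + u) (l(o, u) = u*(u - 6) = u*(-6 + u))
l(129, -82) - 1*47512 = -82*(-6 - 82) - 1*47512 = -82*(-88) - 47512 = 7216 - 47512 = -40296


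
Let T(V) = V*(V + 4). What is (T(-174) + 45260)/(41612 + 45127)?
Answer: 74840/86739 ≈ 0.86282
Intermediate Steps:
T(V) = V*(4 + V)
(T(-174) + 45260)/(41612 + 45127) = (-174*(4 - 174) + 45260)/(41612 + 45127) = (-174*(-170) + 45260)/86739 = (29580 + 45260)*(1/86739) = 74840*(1/86739) = 74840/86739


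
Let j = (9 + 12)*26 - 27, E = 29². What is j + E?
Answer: 1360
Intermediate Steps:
E = 841
j = 519 (j = 21*26 - 27 = 546 - 27 = 519)
j + E = 519 + 841 = 1360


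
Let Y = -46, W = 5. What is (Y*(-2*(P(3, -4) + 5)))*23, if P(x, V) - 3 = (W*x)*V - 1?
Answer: -112148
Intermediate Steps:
P(x, V) = 2 + 5*V*x (P(x, V) = 3 + ((5*x)*V - 1) = 3 + (5*V*x - 1) = 3 + (-1 + 5*V*x) = 2 + 5*V*x)
(Y*(-2*(P(3, -4) + 5)))*23 = -(-92)*((2 + 5*(-4)*3) + 5)*23 = -(-92)*((2 - 60) + 5)*23 = -(-92)*(-58 + 5)*23 = -(-92)*(-53)*23 = -46*106*23 = -4876*23 = -112148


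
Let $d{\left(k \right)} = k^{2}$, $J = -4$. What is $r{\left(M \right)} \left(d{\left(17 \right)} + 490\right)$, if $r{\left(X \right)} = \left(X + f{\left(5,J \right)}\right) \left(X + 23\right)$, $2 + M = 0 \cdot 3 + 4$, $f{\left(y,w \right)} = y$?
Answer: $136325$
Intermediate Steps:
$M = 2$ ($M = -2 + \left(0 \cdot 3 + 4\right) = -2 + \left(0 + 4\right) = -2 + 4 = 2$)
$r{\left(X \right)} = \left(5 + X\right) \left(23 + X\right)$ ($r{\left(X \right)} = \left(X + 5\right) \left(X + 23\right) = \left(5 + X\right) \left(23 + X\right)$)
$r{\left(M \right)} \left(d{\left(17 \right)} + 490\right) = \left(115 + 2^{2} + 28 \cdot 2\right) \left(17^{2} + 490\right) = \left(115 + 4 + 56\right) \left(289 + 490\right) = 175 \cdot 779 = 136325$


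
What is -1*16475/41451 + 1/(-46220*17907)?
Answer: -4545241304317/11435799498180 ≈ -0.39746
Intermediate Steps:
-1*16475/41451 + 1/(-46220*17907) = -16475*1/41451 - 1/46220*1/17907 = -16475/41451 - 1/827661540 = -4545241304317/11435799498180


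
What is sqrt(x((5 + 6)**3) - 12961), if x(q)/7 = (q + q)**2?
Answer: 3*sqrt(5510083) ≈ 7042.1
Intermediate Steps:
x(q) = 28*q**2 (x(q) = 7*(q + q)**2 = 7*(2*q)**2 = 7*(4*q**2) = 28*q**2)
sqrt(x((5 + 6)**3) - 12961) = sqrt(28*((5 + 6)**3)**2 - 12961) = sqrt(28*(11**3)**2 - 12961) = sqrt(28*1331**2 - 12961) = sqrt(28*1771561 - 12961) = sqrt(49603708 - 12961) = sqrt(49590747) = 3*sqrt(5510083)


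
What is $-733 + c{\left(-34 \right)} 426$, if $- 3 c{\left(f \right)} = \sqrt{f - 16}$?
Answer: $-733 - 710 i \sqrt{2} \approx -733.0 - 1004.1 i$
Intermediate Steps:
$c{\left(f \right)} = - \frac{\sqrt{-16 + f}}{3}$ ($c{\left(f \right)} = - \frac{\sqrt{f - 16}}{3} = - \frac{\sqrt{-16 + f}}{3}$)
$-733 + c{\left(-34 \right)} 426 = -733 + - \frac{\sqrt{-16 - 34}}{3} \cdot 426 = -733 + - \frac{\sqrt{-50}}{3} \cdot 426 = -733 + - \frac{5 i \sqrt{2}}{3} \cdot 426 = -733 - 710 i \sqrt{2}$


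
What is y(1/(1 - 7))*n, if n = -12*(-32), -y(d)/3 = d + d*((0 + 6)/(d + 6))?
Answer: 13632/35 ≈ 389.49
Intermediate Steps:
y(d) = -3*d - 18*d/(6 + d) (y(d) = -3*(d + d*((0 + 6)/(d + 6))) = -3*(d + d*(6/(6 + d))) = -3*(d + 6*d/(6 + d)) = -3*d - 18*d/(6 + d))
n = 384
y(1/(1 - 7))*n = -3*(12 + 1/(1 - 7))/((1 - 7)*(6 + 1/(1 - 7)))*384 = -3*(12 + 1/(-6))/(-6*(6 + 1/(-6)))*384 = -3*(-1/6)*(12 - 1/6)/(6 - 1/6)*384 = -3*(-1/6)*71/6/35/6*384 = -3*(-1/6)*6/35*71/6*384 = (71/70)*384 = 13632/35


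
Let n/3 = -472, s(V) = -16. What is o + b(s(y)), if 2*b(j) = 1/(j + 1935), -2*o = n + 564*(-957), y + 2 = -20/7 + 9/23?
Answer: 1038493717/3838 ≈ 2.7058e+5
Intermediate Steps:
y = -719/161 (y = -2 + (-20/7 + 9/23) = -2 - 397/161 = -719/161 ≈ -4.4658)
n = -1416 (n = 3*(-472) = -1416)
o = 270582 (o = -(-1416 + 564*(-957))/2 = -(-1416 - 539748)/2 = -½*(-541164) = 270582)
b(j) = 1/(2*(1935 + j)) (b(j) = 1/(2*(j + 1935)) = 1/(2*(1935 + j)))
o + b(s(y)) = 270582 + 1/(2*(1935 - 16)) = 270582 + (½)/1919 = 270582 + (½)*(1/1919) = 270582 + 1/3838 = 1038493717/3838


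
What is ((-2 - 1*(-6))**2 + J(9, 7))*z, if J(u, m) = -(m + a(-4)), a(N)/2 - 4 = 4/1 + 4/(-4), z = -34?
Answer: 170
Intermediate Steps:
a(N) = 14 (a(N) = 8 + 2*(4/1 + 4/(-4)) = 8 + 2*(4*1 + 4*(-1/4)) = 8 + 2*(4 - 1) = 8 + 2*3 = 8 + 6 = 14)
J(u, m) = -14 - m (J(u, m) = -(m + 14) = -(14 + m) = -14 - m)
((-2 - 1*(-6))**2 + J(9, 7))*z = ((-2 - 1*(-6))**2 + (-14 - 1*7))*(-34) = ((-2 + 6)**2 + (-14 - 7))*(-34) = (4**2 - 21)*(-34) = (16 - 21)*(-34) = -5*(-34) = 170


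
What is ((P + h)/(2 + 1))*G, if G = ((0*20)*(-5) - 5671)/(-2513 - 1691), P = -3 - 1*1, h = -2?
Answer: -5671/2102 ≈ -2.6979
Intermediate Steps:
P = -4 (P = -3 - 1 = -4)
G = 5671/4204 (G = (0*(-5) - 5671)/(-4204) = (0 - 5671)*(-1/4204) = -5671*(-1/4204) = 5671/4204 ≈ 1.3490)
((P + h)/(2 + 1))*G = ((-4 - 2)/(2 + 1))*(5671/4204) = -6/3*(5671/4204) = -6*⅓*(5671/4204) = -2*5671/4204 = -5671/2102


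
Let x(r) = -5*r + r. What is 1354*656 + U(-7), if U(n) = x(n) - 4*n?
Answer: 888280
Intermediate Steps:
x(r) = -4*r
U(n) = -8*n (U(n) = -4*n - 4*n = -8*n)
1354*656 + U(-7) = 1354*656 - 8*(-7) = 888224 + 56 = 888280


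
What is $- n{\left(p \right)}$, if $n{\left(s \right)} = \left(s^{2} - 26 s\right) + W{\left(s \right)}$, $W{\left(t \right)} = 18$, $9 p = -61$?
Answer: $- \frac{19453}{81} \approx -240.16$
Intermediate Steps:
$p = - \frac{61}{9}$ ($p = \frac{1}{9} \left(-61\right) = - \frac{61}{9} \approx -6.7778$)
$n{\left(s \right)} = 18 + s^{2} - 26 s$ ($n{\left(s \right)} = \left(s^{2} - 26 s\right) + 18 = 18 + s^{2} - 26 s$)
$- n{\left(p \right)} = - (18 + \left(- \frac{61}{9}\right)^{2} - - \frac{1586}{9}) = - (18 + \frac{3721}{81} + \frac{1586}{9}) = \left(-1\right) \frac{19453}{81} = - \frac{19453}{81}$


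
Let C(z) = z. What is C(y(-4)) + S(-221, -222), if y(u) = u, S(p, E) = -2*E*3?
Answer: 1328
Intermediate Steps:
S(p, E) = -6*E
C(y(-4)) + S(-221, -222) = -4 - 6*(-222) = -4 + 1332 = 1328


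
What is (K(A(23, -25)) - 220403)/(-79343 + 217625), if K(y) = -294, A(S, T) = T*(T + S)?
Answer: -220697/138282 ≈ -1.5960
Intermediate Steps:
A(S, T) = T*(S + T)
(K(A(23, -25)) - 220403)/(-79343 + 217625) = (-294 - 220403)/(-79343 + 217625) = -220697/138282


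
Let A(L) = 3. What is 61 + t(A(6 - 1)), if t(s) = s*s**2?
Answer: 88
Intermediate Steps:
t(s) = s**3
61 + t(A(6 - 1)) = 61 + 3**3 = 61 + 27 = 88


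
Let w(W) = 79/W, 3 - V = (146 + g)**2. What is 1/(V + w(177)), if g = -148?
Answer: -177/98 ≈ -1.8061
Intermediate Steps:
V = -1 (V = 3 - (146 - 148)**2 = 3 - 1*(-2)**2 = 3 - 1*4 = 3 - 4 = -1)
1/(V + w(177)) = 1/(-1 + 79/177) = 1/(-98/177) = -177/98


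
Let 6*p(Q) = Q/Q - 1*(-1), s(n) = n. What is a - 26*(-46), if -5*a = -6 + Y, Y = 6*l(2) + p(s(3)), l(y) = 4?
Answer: 3577/3 ≈ 1192.3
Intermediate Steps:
p(Q) = ⅓ (p(Q) = (Q/Q - 1*(-1))/6 = (1 + 1)/6 = (⅙)*2 = ⅓)
Y = 73/3 (Y = 6*4 + ⅓ = 24 + ⅓ = 73/3 ≈ 24.333)
a = -11/3 (a = -(-6 + 73/3)/5 = -⅕*55/3 = -11/3 ≈ -3.6667)
a - 26*(-46) = -11/3 - 26*(-46) = -11/3 + 1196 = 3577/3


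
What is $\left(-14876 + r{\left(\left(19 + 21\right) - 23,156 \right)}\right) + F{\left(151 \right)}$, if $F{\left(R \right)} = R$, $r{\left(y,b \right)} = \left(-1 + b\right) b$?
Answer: $9455$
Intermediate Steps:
$r{\left(y,b \right)} = b \left(-1 + b\right)$
$\left(-14876 + r{\left(\left(19 + 21\right) - 23,156 \right)}\right) + F{\left(151 \right)} = \left(-14876 + 156 \left(-1 + 156\right)\right) + 151 = \left(-14876 + 156 \cdot 155\right) + 151 = \left(-14876 + 24180\right) + 151 = 9304 + 151 = 9455$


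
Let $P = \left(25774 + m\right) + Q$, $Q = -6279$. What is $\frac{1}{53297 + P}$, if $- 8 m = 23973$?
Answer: $\frac{8}{558363} \approx 1.4328 \cdot 10^{-5}$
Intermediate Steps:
$m = - \frac{23973}{8}$ ($m = \left(- \frac{1}{8}\right) 23973 = - \frac{23973}{8} \approx -2996.6$)
$P = \frac{131987}{8}$ ($P = \left(25774 - \frac{23973}{8}\right) - 6279 = \frac{182219}{8} - 6279 = \frac{131987}{8} \approx 16498.0$)
$\frac{1}{53297 + P} = \frac{1}{53297 + \frac{131987}{8}} = \frac{1}{\frac{558363}{8}} = \frac{8}{558363}$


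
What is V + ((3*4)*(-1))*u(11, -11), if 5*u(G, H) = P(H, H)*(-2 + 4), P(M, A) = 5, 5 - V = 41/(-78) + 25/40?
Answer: -5959/312 ≈ -19.099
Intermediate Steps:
V = 1529/312 (V = 5 - (41/(-78) + 25/40) = 5 - (41*(-1/78) + 25*(1/40)) = 5 - (-41/78 + 5/8) = 5 - 1*31/312 = 5 - 31/312 = 1529/312 ≈ 4.9006)
u(G, H) = 2 (u(G, H) = (5*(-2 + 4))/5 = (5*2)/5 = (⅕)*10 = 2)
V + ((3*4)*(-1))*u(11, -11) = 1529/312 + ((3*4)*(-1))*2 = 1529/312 + (12*(-1))*2 = 1529/312 - 12*2 = 1529/312 - 24 = -5959/312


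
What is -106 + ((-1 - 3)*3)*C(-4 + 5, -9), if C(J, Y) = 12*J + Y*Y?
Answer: -1222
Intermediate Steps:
C(J, Y) = Y² + 12*J (C(J, Y) = 12*J + Y² = Y² + 12*J)
-106 + ((-1 - 3)*3)*C(-4 + 5, -9) = -106 + ((-1 - 3)*3)*((-9)² + 12*(-4 + 5)) = -106 + (-4*3)*(81 + 12*1) = -106 - 12*(81 + 12) = -106 - 12*93 = -106 - 1116 = -1222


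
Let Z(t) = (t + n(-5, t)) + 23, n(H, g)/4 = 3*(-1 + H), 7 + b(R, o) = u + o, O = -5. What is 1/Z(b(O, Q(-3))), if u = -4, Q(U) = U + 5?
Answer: -1/58 ≈ -0.017241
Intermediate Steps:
Q(U) = 5 + U
b(R, o) = -11 + o (b(R, o) = -7 + (-4 + o) = -11 + o)
n(H, g) = -12 + 12*H (n(H, g) = 4*(3*(-1 + H)) = 4*(-3 + 3*H) = -12 + 12*H)
Z(t) = -49 + t (Z(t) = (t + (-12 + 12*(-5))) + 23 = (t + (-12 - 60)) + 23 = (t - 72) + 23 = (-72 + t) + 23 = -49 + t)
1/Z(b(O, Q(-3))) = 1/(-49 + (-11 + (5 - 3))) = 1/(-49 + (-11 + 2)) = 1/(-49 - 9) = 1/(-58) = -1/58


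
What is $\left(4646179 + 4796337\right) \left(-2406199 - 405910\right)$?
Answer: $-26553384226244$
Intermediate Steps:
$\left(4646179 + 4796337\right) \left(-2406199 - 405910\right) = 9442516 \left(-2812109\right) = -26553384226244$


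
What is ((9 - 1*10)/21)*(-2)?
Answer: 2/21 ≈ 0.095238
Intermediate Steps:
((9 - 1*10)/21)*(-2) = ((9 - 10)/21)*(-2) = ((1/21)*(-1))*(-2) = -1/21*(-2) = 2/21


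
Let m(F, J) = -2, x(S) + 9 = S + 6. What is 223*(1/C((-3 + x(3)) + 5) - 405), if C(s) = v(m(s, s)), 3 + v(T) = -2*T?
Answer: -90092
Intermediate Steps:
x(S) = -3 + S (x(S) = -9 + (S + 6) = -9 + (6 + S) = -3 + S)
v(T) = -3 - 2*T
C(s) = 1 (C(s) = -3 - 2*(-2) = -3 + 4 = 1)
223*(1/C((-3 + x(3)) + 5) - 405) = 223*(1/1 - 405) = 223*(1 - 405) = 223*(-404) = -90092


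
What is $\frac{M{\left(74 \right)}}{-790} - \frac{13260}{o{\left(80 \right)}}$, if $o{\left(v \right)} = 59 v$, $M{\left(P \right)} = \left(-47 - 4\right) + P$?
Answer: $- \frac{264599}{93220} \approx -2.8384$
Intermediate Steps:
$M{\left(P \right)} = -51 + P$
$\frac{M{\left(74 \right)}}{-790} - \frac{13260}{o{\left(80 \right)}} = \frac{-51 + 74}{-790} - \frac{13260}{59 \cdot 80} = 23 \left(- \frac{1}{790}\right) - \frac{13260}{4720} = - \frac{23}{790} - \frac{663}{236} = - \frac{264599}{93220}$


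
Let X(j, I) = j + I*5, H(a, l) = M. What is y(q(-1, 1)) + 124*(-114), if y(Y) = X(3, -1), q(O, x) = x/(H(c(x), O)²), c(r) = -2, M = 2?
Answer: -14138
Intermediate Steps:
H(a, l) = 2
X(j, I) = j + 5*I
q(O, x) = x/4 (q(O, x) = x/(2²) = x/4)
y(Y) = -2 (y(Y) = 3 + 5*(-1) = 3 - 5 = -2)
y(q(-1, 1)) + 124*(-114) = -2 + 124*(-114) = -2 - 14136 = -14138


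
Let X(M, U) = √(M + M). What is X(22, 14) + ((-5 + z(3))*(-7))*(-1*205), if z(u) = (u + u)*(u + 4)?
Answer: 53095 + 2*√11 ≈ 53102.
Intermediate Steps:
X(M, U) = √2*√M (X(M, U) = √(2*M) = √2*√M)
z(u) = 2*u*(4 + u) (z(u) = (2*u)*(4 + u) = 2*u*(4 + u))
X(22, 14) + ((-5 + z(3))*(-7))*(-1*205) = √2*√22 + ((-5 + 2*3*(4 + 3))*(-7))*(-1*205) = 2*√11 + ((-5 + 2*3*7)*(-7))*(-205) = 2*√11 + ((-5 + 42)*(-7))*(-205) = 2*√11 + (37*(-7))*(-205) = 2*√11 - 259*(-205) = 2*√11 + 53095 = 53095 + 2*√11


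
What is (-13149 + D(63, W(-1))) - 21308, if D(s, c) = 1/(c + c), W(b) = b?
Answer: -68915/2 ≈ -34458.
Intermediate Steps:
D(s, c) = 1/(2*c)
(-13149 + D(63, W(-1))) - 21308 = (-13149 + (½)/(-1)) - 21308 = (-13149 + (½)*(-1)) - 21308 = (-13149 - ½) - 21308 = -26299/2 - 21308 = -68915/2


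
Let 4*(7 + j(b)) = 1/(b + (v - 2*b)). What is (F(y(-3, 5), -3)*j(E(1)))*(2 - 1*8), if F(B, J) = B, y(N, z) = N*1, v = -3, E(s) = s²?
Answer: -1017/8 ≈ -127.13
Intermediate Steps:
y(N, z) = N
j(b) = -7 + 1/(4*(-3 - b)) (j(b) = -7 + 1/(4*(b + (-3 - 2*b))) = -7 + 1/(4*(-3 - b)))
(F(y(-3, 5), -3)*j(E(1)))*(2 - 1*8) = (-3*(-85 - 28*1²)/(4*(3 + 1²)))*(2 - 1*8) = (-3*(-85 - 28*1)/(4*(3 + 1)))*(2 - 8) = -3*(-85 - 28)/(4*4)*(-6) = -3*(-113)/(4*4)*(-6) = -3*(-113/16)*(-6) = (339/16)*(-6) = -1017/8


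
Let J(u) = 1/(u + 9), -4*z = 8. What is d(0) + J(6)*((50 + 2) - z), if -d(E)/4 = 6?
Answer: -102/5 ≈ -20.400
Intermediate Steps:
z = -2 (z = -1/4*8 = -2)
d(E) = -24 (d(E) = -4*6 = -24)
J(u) = 1/(9 + u)
d(0) + J(6)*((50 + 2) - z) = -24 + ((50 + 2) - 1*(-2))/(9 + 6) = -24 + (52 + 2)/15 = -24 + (1/15)*54 = -24 + 18/5 = -102/5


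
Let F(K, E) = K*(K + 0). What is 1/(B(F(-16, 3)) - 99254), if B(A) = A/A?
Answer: -1/99253 ≈ -1.0075e-5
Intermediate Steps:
F(K, E) = K² (F(K, E) = K*K = K²)
B(A) = 1
1/(B(F(-16, 3)) - 99254) = 1/(1 - 99254) = 1/(-99253) = -1/99253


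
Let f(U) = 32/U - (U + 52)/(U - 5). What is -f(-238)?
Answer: 8674/9639 ≈ 0.89989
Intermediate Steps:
f(U) = 32/U - (52 + U)/(-5 + U)
-f(-238) = -(-160 - 1*(-238)**2 - 20*(-238))/((-238)*(-5 - 238)) = -(-1)*(-160 - 1*56644 + 4760)/(238*(-243)) = -(-1)*(-1)*(-160 - 56644 + 4760)/(238*243) = -(-1)*(-1)*(-52044)/(238*243) = -1*(-8674/9639) = 8674/9639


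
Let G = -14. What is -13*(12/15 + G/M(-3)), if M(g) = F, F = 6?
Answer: 299/15 ≈ 19.933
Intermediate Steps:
M(g) = 6
-13*(12/15 + G/M(-3)) = -13*(12/15 - 14/6) = -13*(12*(1/15) - 14*1/6) = -13*(4/5 - 7/3) = -13*(-23/15) = 299/15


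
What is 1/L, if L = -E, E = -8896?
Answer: 1/8896 ≈ 0.00011241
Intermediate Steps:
L = 8896 (L = -1*(-8896) = 8896)
1/L = 1/8896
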